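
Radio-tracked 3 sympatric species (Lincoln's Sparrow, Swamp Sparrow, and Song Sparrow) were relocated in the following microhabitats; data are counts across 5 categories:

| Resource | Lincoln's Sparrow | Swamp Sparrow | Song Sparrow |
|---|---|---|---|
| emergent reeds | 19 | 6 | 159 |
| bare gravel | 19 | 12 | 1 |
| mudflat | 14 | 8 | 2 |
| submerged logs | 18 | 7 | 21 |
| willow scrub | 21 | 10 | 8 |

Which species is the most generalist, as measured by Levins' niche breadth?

Proportions for Lincoln's Sparrow (n=91): 19/91=0.2088, 19/91=0.2088, 14/91=0.1538, 18/91=0.1978, 21/91=0.2308
Proportions for Swamp Sparrow (n=43): 6/43=0.1395, 12/43=0.2791, 8/43=0.1860, 7/43=0.1628, 10/43=0.2326
Proportions for Song Sparrow (n=191): 159/191=0.8325, 1/191=0.0052, 2/191=0.0105, 21/191=0.1099, 8/191=0.0419
Σp_Lincᵢ² = 0.2088² + 0.2088² + 0.1538² + 0.1978² + 0.2308² = 0.043597 + 0.043597 + 0.023654 + 0.039125 + 0.053269 = 0.203242
B_Linc = 1 / 0.203242 = 4.9202
Σp_Swamᵢ² = 0.1395² + 0.2791² + 0.1860² + 0.1628² + 0.2326² = 0.019460 + 0.077897 + 0.034596 + 0.026504 + 0.054103 = 0.212560
B_Swam = 1 / 0.212560 = 4.7046
Σp_Songᵢ² = 0.8325² + 0.0052² + 0.0105² + 0.1099² + 0.0419² = 0.693056 + 0.000027 + 0.000110 + 0.012078 + 0.001756 = 0.707027
B_Song = 1 / 0.707027 = 1.4144
Highest B → broadest niche (most generalist): Lincoln's Sparrow (B = 4.92).

Lincoln's Sparrow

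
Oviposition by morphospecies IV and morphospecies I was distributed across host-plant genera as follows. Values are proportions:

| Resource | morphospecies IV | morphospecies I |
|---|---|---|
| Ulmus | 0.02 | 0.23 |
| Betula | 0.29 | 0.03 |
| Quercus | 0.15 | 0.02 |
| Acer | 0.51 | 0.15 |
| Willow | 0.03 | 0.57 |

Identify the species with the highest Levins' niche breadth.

morphospecies IV

Σp_IVᵢ² = 0.02² + 0.29² + 0.15² + 0.51² + 0.03² = 0.0004 + 0.0841 + 0.0225 + 0.2601 + 0.0009 = 0.3680
B_IV = 1 / 0.3680 = 2.7174
Σp_Iᵢ² = 0.23² + 0.03² + 0.02² + 0.15² + 0.57² = 0.0529 + 0.0009 + 0.0004 + 0.0225 + 0.3249 = 0.4016
B_I = 1 / 0.4016 = 2.4900
Highest B → broadest niche (most generalist): morphospecies IV (B = 2.72).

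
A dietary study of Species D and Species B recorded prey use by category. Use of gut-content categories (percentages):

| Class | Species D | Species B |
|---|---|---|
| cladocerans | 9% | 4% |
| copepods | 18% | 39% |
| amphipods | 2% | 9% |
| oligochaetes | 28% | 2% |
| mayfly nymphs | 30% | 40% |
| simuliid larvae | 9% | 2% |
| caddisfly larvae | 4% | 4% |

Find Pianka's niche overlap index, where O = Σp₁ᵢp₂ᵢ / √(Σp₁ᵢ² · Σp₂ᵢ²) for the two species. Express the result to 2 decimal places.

0.77

Convert percentages to proportions (divide by 100).
Σ p₁ᵢp₂ᵢ = 0.0036 + 0.0702 + 0.0018 + 0.0056 + 0.1200 + 0.0018 + 0.0016 = 0.2046
Σp_1ᵢ² = 0.09² + 0.18² + 0.02² + 0.28² + 0.30² + 0.09² + 0.04² = 0.0081 + 0.0324 + 0.0004 + 0.0784 + 0.0900 + 0.0081 + 0.0016 = 0.2190
Σp_2ᵢ² = 0.04² + 0.39² + 0.09² + 0.02² + 0.40² + 0.02² + 0.04² = 0.0016 + 0.1521 + 0.0081 + 0.0004 + 0.1600 + 0.0004 + 0.0016 = 0.3242
O = 0.2046 / √(0.2190 × 0.3242) = 0.2046 / 0.26646 = 0.7678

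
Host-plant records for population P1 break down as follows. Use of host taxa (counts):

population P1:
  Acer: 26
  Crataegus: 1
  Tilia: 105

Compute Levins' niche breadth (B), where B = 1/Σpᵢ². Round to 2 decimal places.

1.49

Proportions for population P1 (n=132): 26/132=0.1970, 1/132=0.0076, 105/132=0.7955
Σpᵢ² = 0.1970² + 0.0076² + 0.7955² = 0.038809 + 0.000058 + 0.632820 = 0.671687
B = 1 / 0.671687 = 1.4888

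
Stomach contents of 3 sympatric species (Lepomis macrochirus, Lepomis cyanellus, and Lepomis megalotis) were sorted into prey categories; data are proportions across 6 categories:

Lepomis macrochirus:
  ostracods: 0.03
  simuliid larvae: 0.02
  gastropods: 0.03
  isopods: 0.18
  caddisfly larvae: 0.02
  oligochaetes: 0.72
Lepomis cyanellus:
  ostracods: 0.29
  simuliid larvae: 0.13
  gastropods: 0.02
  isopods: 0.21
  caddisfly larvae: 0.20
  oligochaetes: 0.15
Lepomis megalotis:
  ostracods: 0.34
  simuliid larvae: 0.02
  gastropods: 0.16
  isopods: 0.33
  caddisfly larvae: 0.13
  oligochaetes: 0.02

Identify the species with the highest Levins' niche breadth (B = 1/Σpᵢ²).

Lepomis cyanellus

Σp_macrᵢ² = 0.03² + 0.02² + 0.03² + 0.18² + 0.02² + 0.72² = 0.0009 + 0.0004 + 0.0009 + 0.0324 + 0.0004 + 0.5184 = 0.5534
B_macr = 1 / 0.5534 = 1.8070
Σp_cyanᵢ² = 0.29² + 0.13² + 0.02² + 0.21² + 0.20² + 0.15² = 0.0841 + 0.0169 + 0.0004 + 0.0441 + 0.0400 + 0.0225 = 0.2080
B_cyan = 1 / 0.2080 = 4.8077
Σp_megaᵢ² = 0.34² + 0.02² + 0.16² + 0.33² + 0.13² + 0.02² = 0.1156 + 0.0004 + 0.0256 + 0.1089 + 0.0169 + 0.0004 = 0.2678
B_mega = 1 / 0.2678 = 3.7341
Highest B → broadest niche (most generalist): Lepomis cyanellus (B = 4.81).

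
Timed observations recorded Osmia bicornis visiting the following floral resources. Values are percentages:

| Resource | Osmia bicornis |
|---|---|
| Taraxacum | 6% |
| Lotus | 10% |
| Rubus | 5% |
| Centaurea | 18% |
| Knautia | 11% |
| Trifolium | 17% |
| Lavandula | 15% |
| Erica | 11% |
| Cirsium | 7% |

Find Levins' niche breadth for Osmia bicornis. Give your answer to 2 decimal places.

Convert percentages to proportions (divide by 100).
Σpᵢ² = 0.06² + 0.10² + 0.05² + 0.18² + 0.11² + 0.17² + 0.15² + 0.11² + 0.07² = 0.0036 + 0.0100 + 0.0025 + 0.0324 + 0.0121 + 0.0289 + 0.0225 + 0.0121 + 0.0049 = 0.1290
B = 1 / 0.1290 = 7.7519

7.75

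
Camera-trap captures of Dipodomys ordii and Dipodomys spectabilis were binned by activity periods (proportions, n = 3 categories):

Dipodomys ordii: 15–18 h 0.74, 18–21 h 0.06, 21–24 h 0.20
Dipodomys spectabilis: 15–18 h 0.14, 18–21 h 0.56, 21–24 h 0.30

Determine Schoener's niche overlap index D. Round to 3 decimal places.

0.400

Σ|p₁ᵢ − p₂ᵢ| = 0.60 + 0.50 + 0.10 = 1.20
D = 1 − ½ × 1.20 = 1 − 0.600 = 0.40000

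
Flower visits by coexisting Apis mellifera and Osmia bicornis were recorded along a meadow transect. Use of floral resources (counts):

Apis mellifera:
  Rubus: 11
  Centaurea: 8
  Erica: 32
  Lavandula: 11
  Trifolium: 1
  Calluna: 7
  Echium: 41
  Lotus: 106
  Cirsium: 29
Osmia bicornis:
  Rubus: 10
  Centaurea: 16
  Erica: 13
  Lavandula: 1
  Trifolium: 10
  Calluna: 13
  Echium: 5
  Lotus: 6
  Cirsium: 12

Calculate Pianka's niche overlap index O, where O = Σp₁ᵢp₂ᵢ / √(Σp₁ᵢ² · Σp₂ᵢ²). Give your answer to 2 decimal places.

0.50

Proportions for Apis mellifera (n=246): 11/246=0.0447, 8/246=0.0325, 32/246=0.1301, 11/246=0.0447, 1/246=0.0041, 7/246=0.0285, 41/246=0.1667, 106/246=0.4309, 29/246=0.1179
Proportions for Osmia bicornis (n=86): 10/86=0.1163, 16/86=0.1860, 13/86=0.1512, 1/86=0.0116, 10/86=0.1163, 13/86=0.1512, 5/86=0.0581, 6/86=0.0698, 12/86=0.1395
Σ p₁ᵢp₂ᵢ = 0.005199 + 0.006045 + 0.019671 + 0.000519 + 0.000477 + 0.004309 + 0.009685 + 0.030077 + 0.016447 = 0.092429
Σp_1ᵢ² = 0.0447² + 0.0325² + 0.1301² + 0.0447² + 0.0041² + 0.0285² + 0.1667² + 0.4309² + 0.1179² = 0.001998 + 0.001056 + 0.016926 + 0.001998 + 0.000017 + 0.000812 + 0.027789 + 0.185675 + 0.013900 = 0.250171
Σp_2ᵢ² = 0.1163² + 0.1860² + 0.1512² + 0.0116² + 0.1163² + 0.1512² + 0.0581² + 0.0698² + 0.1395² = 0.013526 + 0.034596 + 0.022861 + 0.000135 + 0.013526 + 0.022861 + 0.003376 + 0.004872 + 0.019460 = 0.135213
O = 0.092429 / √(0.250171 × 0.135213) = 0.092429 / 0.1839195 = 0.5026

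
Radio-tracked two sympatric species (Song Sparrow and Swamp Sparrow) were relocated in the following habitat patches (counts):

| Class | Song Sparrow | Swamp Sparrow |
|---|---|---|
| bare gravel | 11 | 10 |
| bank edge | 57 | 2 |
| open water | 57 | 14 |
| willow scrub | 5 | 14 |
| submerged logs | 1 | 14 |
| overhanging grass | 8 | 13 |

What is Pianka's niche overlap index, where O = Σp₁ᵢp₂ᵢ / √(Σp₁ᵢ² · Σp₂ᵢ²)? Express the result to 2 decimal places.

0.50

Proportions for Song Sparrow (n=139): 11/139=0.0791, 57/139=0.4101, 57/139=0.4101, 5/139=0.0360, 1/139=0.0072, 8/139=0.0576
Proportions for Swamp Sparrow (n=67): 10/67=0.1493, 2/67=0.0299, 14/67=0.2090, 14/67=0.2090, 14/67=0.2090, 13/67=0.1940
Σ p₁ᵢp₂ᵢ = 0.011810 + 0.012262 + 0.085711 + 0.007524 + 0.001505 + 0.011174 = 0.129986
Σp_1ᵢ² = 0.0791² + 0.4101² + 0.4101² + 0.0360² + 0.0072² + 0.0576² = 0.006257 + 0.168182 + 0.168182 + 0.001296 + 0.000052 + 0.003318 = 0.347287
Σp_2ᵢ² = 0.1493² + 0.0299² + 0.2090² + 0.2090² + 0.2090² + 0.1940² = 0.022290 + 0.000894 + 0.043681 + 0.043681 + 0.043681 + 0.037636 = 0.191863
O = 0.129986 / √(0.347287 × 0.191863) = 0.129986 / 0.2581308 = 0.5036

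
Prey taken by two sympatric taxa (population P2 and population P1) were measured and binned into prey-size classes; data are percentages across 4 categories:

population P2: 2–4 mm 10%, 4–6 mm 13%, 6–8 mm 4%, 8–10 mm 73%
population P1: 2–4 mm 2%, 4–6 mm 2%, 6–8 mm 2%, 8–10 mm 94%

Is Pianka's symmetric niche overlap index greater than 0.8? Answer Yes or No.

Yes

Convert percentages to proportions (divide by 100).
Σ p₁ᵢp₂ᵢ = 0.0020 + 0.0026 + 0.0008 + 0.6862 = 0.6916
Σp_1ᵢ² = 0.10² + 0.13² + 0.04² + 0.73² = 0.0100 + 0.0169 + 0.0016 + 0.5329 = 0.5614
Σp_2ᵢ² = 0.02² + 0.02² + 0.02² + 0.94² = 0.0004 + 0.0004 + 0.0004 + 0.8836 = 0.8848
O = 0.6916 / √(0.5614 × 0.8848) = 0.6916 / 0.70479 = 0.9813
O = 0.9813 > 0.8 → Yes.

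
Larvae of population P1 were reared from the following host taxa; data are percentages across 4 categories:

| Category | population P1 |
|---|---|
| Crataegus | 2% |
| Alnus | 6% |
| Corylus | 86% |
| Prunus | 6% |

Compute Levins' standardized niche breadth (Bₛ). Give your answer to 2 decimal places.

0.11

Convert percentages to proportions (divide by 100).
Σpᵢ² = 0.02² + 0.06² + 0.86² + 0.06² = 0.0004 + 0.0036 + 0.7396 + 0.0036 = 0.7472
B = 1 / 0.7472 = 1.3383
Bₛ = (B − 1)/(n − 1) = (1.3383 − 1)/(4 − 1) = 0.3383/3 = 0.1128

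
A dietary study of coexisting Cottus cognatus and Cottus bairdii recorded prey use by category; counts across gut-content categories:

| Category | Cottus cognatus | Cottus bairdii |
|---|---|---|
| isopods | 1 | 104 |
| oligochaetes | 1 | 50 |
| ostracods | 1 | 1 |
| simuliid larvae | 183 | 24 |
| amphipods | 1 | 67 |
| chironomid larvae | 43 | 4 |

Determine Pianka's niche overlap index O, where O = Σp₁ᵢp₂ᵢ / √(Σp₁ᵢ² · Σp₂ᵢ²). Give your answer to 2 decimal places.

Proportions for Cottus cognatus (n=230): 1/230=0.0043, 1/230=0.0043, 1/230=0.0043, 183/230=0.7957, 1/230=0.0043, 43/230=0.1870
Proportions for Cottus bairdii (n=250): 104/250=0.4160, 50/250=0.2000, 1/250=0.0040, 24/250=0.0960, 67/250=0.2680, 4/250=0.0160
Σ p₁ᵢp₂ᵢ = 0.001789 + 0.000860 + 0.000017 + 0.076387 + 0.001152 + 0.002992 = 0.083197
Σp_1ᵢ² = 0.0043² + 0.0043² + 0.0043² + 0.7957² + 0.0043² + 0.1870² = 0.000018 + 0.000018 + 0.000018 + 0.633138 + 0.000018 + 0.034969 = 0.668179
Σp_2ᵢ² = 0.4160² + 0.2000² + 0.0040² + 0.0960² + 0.2680² + 0.0160² = 0.173056 + 0.040000 + 0.000016 + 0.009216 + 0.071824 + 0.000256 = 0.294368
O = 0.083197 / √(0.668179 × 0.294368) = 0.083197 / 0.4434980 = 0.1876

0.19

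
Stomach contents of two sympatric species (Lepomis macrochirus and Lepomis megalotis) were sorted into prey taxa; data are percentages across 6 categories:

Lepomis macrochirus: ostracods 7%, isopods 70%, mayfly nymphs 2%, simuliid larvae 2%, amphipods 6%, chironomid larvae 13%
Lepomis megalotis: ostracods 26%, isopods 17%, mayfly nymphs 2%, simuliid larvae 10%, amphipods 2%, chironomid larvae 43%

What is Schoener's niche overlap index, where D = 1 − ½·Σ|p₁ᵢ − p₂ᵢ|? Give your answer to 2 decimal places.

0.43

Convert percentages to proportions (divide by 100).
Σ|p₁ᵢ − p₂ᵢ| = 0.19 + 0.53 + 0.00 + 0.08 + 0.04 + 0.30 = 1.14
D = 1 − ½ × 1.14 = 1 − 0.570 = 0.4300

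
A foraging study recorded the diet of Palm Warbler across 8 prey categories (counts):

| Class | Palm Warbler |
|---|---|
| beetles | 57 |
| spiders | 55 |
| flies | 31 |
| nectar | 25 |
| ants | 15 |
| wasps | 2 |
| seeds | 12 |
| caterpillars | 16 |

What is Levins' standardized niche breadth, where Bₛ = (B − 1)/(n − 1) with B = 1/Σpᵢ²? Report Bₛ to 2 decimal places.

Proportions for Palm Warbler (n=213): 57/213=0.2676, 55/213=0.2582, 31/213=0.1455, 25/213=0.1174, 15/213=0.0704, 2/213=0.0094, 12/213=0.0563, 16/213=0.0751
Σpᵢ² = 0.2676² + 0.2582² + 0.1455² + 0.1174² + 0.0704² + 0.0094² + 0.0563² + 0.0751² = 0.071610 + 0.066667 + 0.021170 + 0.013783 + 0.004956 + 0.000088 + 0.003170 + 0.005640 = 0.187084
B = 1 / 0.187084 = 5.3452
Bₛ = (B − 1)/(n − 1) = (5.3452 − 1)/(8 − 1) = 4.3452/7 = 0.6207

0.62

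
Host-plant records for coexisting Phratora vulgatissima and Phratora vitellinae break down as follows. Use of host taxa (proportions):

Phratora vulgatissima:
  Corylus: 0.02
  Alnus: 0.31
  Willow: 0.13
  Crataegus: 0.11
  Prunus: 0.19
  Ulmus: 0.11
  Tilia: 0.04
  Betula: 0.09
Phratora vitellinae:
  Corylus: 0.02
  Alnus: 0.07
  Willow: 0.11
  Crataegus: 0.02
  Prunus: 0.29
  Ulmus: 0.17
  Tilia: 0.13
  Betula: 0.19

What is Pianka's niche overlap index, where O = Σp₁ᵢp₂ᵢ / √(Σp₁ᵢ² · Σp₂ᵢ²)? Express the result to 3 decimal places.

Σ p₁ᵢp₂ᵢ = 0.0004 + 0.0217 + 0.0143 + 0.0022 + 0.0551 + 0.0187 + 0.0052 + 0.0171 = 0.1347
Σp_1ᵢ² = 0.02² + 0.31² + 0.13² + 0.11² + 0.19² + 0.11² + 0.04² + 0.09² = 0.0004 + 0.0961 + 0.0169 + 0.0121 + 0.0361 + 0.0121 + 0.0016 + 0.0081 = 0.1834
Σp_2ᵢ² = 0.02² + 0.07² + 0.11² + 0.02² + 0.29² + 0.17² + 0.13² + 0.19² = 0.0004 + 0.0049 + 0.0121 + 0.0004 + 0.0841 + 0.0289 + 0.0169 + 0.0361 = 0.1838
O = 0.1347 / √(0.1834 × 0.1838) = 0.1347 / 0.183600 = 0.73366

0.734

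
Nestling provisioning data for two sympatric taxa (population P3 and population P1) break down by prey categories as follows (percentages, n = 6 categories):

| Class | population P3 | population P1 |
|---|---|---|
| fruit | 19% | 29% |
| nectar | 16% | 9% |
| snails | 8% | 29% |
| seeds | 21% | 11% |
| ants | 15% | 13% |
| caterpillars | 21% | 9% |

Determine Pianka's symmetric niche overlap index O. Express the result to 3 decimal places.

Convert percentages to proportions (divide by 100).
Σ p₁ᵢp₂ᵢ = 0.0551 + 0.0144 + 0.0232 + 0.0231 + 0.0195 + 0.0189 = 0.1542
Σp_1ᵢ² = 0.19² + 0.16² + 0.08² + 0.21² + 0.15² + 0.21² = 0.0361 + 0.0256 + 0.0064 + 0.0441 + 0.0225 + 0.0441 = 0.1788
Σp_2ᵢ² = 0.29² + 0.09² + 0.29² + 0.11² + 0.13² + 0.09² = 0.0841 + 0.0081 + 0.0841 + 0.0121 + 0.0169 + 0.0081 = 0.2134
O = 0.1542 / √(0.1788 × 0.2134) = 0.1542 / 0.195335 = 0.78941

0.789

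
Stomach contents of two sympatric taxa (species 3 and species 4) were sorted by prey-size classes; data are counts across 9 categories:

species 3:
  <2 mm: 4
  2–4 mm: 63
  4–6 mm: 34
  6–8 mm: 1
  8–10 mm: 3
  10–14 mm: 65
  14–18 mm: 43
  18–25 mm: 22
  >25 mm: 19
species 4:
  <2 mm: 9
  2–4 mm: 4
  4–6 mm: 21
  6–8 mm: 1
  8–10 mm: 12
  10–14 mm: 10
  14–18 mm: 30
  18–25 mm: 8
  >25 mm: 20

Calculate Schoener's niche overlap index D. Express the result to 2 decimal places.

Proportions for species 3 (n=254): 4/254=0.0157, 63/254=0.2480, 34/254=0.1339, 1/254=0.0039, 3/254=0.0118, 65/254=0.2559, 43/254=0.1693, 22/254=0.0866, 19/254=0.0748
Proportions for species 4 (n=115): 9/115=0.0783, 4/115=0.0348, 21/115=0.1826, 1/115=0.0087, 12/115=0.1043, 10/115=0.0870, 30/115=0.2609, 8/115=0.0696, 20/115=0.1739
Σ|p₁ᵢ − p₂ᵢ| = 0.0626 + 0.2132 + 0.0487 + 0.0048 + 0.0925 + 0.1689 + 0.0916 + 0.0170 + 0.0991 = 0.7984
D = 1 − ½ × 0.7984 = 1 − 0.39920 = 0.60080

0.60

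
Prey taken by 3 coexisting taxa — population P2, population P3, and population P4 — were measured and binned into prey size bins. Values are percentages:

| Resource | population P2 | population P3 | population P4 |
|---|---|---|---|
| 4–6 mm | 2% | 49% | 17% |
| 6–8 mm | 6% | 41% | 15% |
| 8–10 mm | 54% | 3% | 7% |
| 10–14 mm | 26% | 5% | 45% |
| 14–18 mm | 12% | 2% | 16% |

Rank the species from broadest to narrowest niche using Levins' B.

Convert percentages to proportions (divide by 100).
Σp_P2ᵢ² = 0.02² + 0.06² + 0.54² + 0.26² + 0.12² = 0.0004 + 0.0036 + 0.2916 + 0.0676 + 0.0144 = 0.3776
B_P2 = 1 / 0.3776 = 2.6483
Σp_P3ᵢ² = 0.49² + 0.41² + 0.03² + 0.05² + 0.02² = 0.2401 + 0.1681 + 0.0009 + 0.0025 + 0.0004 = 0.4120
B_P3 = 1 / 0.4120 = 2.4272
Σp_P4ᵢ² = 0.17² + 0.15² + 0.07² + 0.45² + 0.16² = 0.0289 + 0.0225 + 0.0049 + 0.2025 + 0.0256 = 0.2844
B_P4 = 1 / 0.2844 = 3.5162
Ranking by B (broadest → narrowest): population P4 (3.52) > population P2 (2.65) > population P3 (2.43)

population P4 > population P2 > population P3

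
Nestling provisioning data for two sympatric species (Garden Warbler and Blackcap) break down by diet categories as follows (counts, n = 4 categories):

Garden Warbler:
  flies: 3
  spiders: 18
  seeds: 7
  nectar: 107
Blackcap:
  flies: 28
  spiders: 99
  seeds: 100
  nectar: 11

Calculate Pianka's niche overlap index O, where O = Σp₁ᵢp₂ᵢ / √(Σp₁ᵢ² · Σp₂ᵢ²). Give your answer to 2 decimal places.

0.24

Proportions for Garden Warbler (n=135): 3/135=0.0222, 18/135=0.1333, 7/135=0.0519, 107/135=0.7926
Proportions for Blackcap (n=238): 28/238=0.1176, 99/238=0.4160, 100/238=0.4202, 11/238=0.0462
Σ p₁ᵢp₂ᵢ = 0.002611 + 0.055453 + 0.021808 + 0.036618 = 0.116490
Σp_1ᵢ² = 0.0222² + 0.1333² + 0.0519² + 0.7926² = 0.000493 + 0.017769 + 0.002694 + 0.628215 = 0.649171
Σp_2ᵢ² = 0.1176² + 0.4160² + 0.4202² + 0.0462² = 0.013830 + 0.173056 + 0.176568 + 0.002134 = 0.365588
O = 0.116490 / √(0.649171 × 0.365588) = 0.116490 / 0.4871644 = 0.2391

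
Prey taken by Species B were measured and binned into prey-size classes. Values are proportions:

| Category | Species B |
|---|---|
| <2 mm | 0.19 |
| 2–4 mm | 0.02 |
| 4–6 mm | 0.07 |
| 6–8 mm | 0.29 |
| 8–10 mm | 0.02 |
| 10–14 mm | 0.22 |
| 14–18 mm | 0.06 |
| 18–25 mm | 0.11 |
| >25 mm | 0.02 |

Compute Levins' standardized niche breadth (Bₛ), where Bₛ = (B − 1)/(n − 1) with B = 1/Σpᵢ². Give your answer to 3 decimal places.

0.532

Σpᵢ² = 0.19² + 0.02² + 0.07² + 0.29² + 0.02² + 0.22² + 0.06² + 0.11² + 0.02² = 0.0361 + 0.0004 + 0.0049 + 0.0841 + 0.0004 + 0.0484 + 0.0036 + 0.0121 + 0.0004 = 0.1904
B = 1 / 0.1904 = 5.25210
Bₛ = (B − 1)/(n − 1) = (5.25210 − 1)/(9 − 1) = 4.25210/8 = 0.53151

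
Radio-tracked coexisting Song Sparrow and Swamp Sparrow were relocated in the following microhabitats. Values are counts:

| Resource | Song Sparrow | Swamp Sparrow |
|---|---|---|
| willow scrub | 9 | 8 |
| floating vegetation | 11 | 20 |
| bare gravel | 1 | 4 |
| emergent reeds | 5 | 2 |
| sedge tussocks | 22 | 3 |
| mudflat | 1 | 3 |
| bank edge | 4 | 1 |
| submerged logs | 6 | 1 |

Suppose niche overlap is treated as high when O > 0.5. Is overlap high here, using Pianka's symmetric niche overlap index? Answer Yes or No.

Yes

Proportions for Song Sparrow (n=59): 9/59=0.1525, 11/59=0.1864, 1/59=0.0169, 5/59=0.0847, 22/59=0.3729, 1/59=0.0169, 4/59=0.0678, 6/59=0.1017
Proportions for Swamp Sparrow (n=42): 8/42=0.1905, 20/42=0.4762, 4/42=0.0952, 2/42=0.0476, 3/42=0.0714, 3/42=0.0714, 1/42=0.0238, 1/42=0.0238
Σ p₁ᵢp₂ᵢ = 0.029051 + 0.088764 + 0.001609 + 0.004032 + 0.026625 + 0.001207 + 0.001614 + 0.002420 = 0.155322
Σp_1ᵢ² = 0.1525² + 0.1864² + 0.0169² + 0.0847² + 0.3729² + 0.0169² + 0.0678² + 0.1017² = 0.023256 + 0.034745 + 0.000286 + 0.007174 + 0.139054 + 0.000286 + 0.004597 + 0.010343 = 0.219741
Σp_2ᵢ² = 0.1905² + 0.4762² + 0.0952² + 0.0476² + 0.0714² + 0.0714² + 0.0238² + 0.0238² = 0.036290 + 0.226766 + 0.009063 + 0.002266 + 0.005098 + 0.005098 + 0.000566 + 0.000566 = 0.285713
O = 0.155322 / √(0.219741 × 0.285713) = 0.155322 / 0.2505651 = 0.6199
O = 0.6199 > 0.5 → Yes.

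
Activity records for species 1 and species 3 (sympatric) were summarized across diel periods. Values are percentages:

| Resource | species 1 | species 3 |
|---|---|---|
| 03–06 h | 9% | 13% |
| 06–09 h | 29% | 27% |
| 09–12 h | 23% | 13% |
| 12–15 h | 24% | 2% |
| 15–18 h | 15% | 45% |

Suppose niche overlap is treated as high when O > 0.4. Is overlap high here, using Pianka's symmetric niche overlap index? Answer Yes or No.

Yes

Convert percentages to proportions (divide by 100).
Σ p₁ᵢp₂ᵢ = 0.0117 + 0.0783 + 0.0299 + 0.0048 + 0.0675 = 0.1922
Σp_1ᵢ² = 0.09² + 0.29² + 0.23² + 0.24² + 0.15² = 0.0081 + 0.0841 + 0.0529 + 0.0576 + 0.0225 = 0.2252
Σp_2ᵢ² = 0.13² + 0.27² + 0.13² + 0.02² + 0.45² = 0.0169 + 0.0729 + 0.0169 + 0.0004 + 0.2025 = 0.3096
O = 0.1922 / √(0.2252 × 0.3096) = 0.1922 / 0.26405 = 0.7279
O = 0.7279 > 0.4 → Yes.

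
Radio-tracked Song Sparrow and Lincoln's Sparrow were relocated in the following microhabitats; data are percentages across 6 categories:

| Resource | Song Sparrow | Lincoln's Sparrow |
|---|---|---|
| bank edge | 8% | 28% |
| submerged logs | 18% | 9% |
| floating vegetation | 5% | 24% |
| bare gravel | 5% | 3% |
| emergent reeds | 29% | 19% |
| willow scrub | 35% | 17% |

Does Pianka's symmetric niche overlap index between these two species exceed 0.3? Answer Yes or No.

Yes

Convert percentages to proportions (divide by 100).
Σ p₁ᵢp₂ᵢ = 0.0224 + 0.0162 + 0.0120 + 0.0015 + 0.0551 + 0.0595 = 0.1667
Σp_1ᵢ² = 0.08² + 0.18² + 0.05² + 0.05² + 0.29² + 0.35² = 0.0064 + 0.0324 + 0.0025 + 0.0025 + 0.0841 + 0.1225 = 0.2504
Σp_2ᵢ² = 0.28² + 0.09² + 0.24² + 0.03² + 0.19² + 0.17² = 0.0784 + 0.0081 + 0.0576 + 0.0009 + 0.0361 + 0.0289 = 0.2100
O = 0.1667 / √(0.2504 × 0.2100) = 0.1667 / 0.22931 = 0.7270
O = 0.7270 > 0.3 → Yes.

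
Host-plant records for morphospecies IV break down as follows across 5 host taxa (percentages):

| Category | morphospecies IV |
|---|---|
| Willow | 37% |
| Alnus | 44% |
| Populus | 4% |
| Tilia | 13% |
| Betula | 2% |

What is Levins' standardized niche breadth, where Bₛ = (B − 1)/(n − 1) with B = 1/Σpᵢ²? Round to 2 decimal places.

0.47

Convert percentages to proportions (divide by 100).
Σpᵢ² = 0.37² + 0.44² + 0.04² + 0.13² + 0.02² = 0.1369 + 0.1936 + 0.0016 + 0.0169 + 0.0004 = 0.3494
B = 1 / 0.3494 = 2.8620
Bₛ = (B − 1)/(n − 1) = (2.8620 − 1)/(5 − 1) = 1.8620/4 = 0.4655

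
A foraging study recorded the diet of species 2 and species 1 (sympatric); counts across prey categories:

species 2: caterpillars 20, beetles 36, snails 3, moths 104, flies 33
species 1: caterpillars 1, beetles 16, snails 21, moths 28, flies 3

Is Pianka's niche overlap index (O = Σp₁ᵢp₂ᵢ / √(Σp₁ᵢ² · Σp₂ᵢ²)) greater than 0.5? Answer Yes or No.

Yes

Proportions for species 2 (n=196): 20/196=0.1020, 36/196=0.1837, 3/196=0.0153, 104/196=0.5306, 33/196=0.1684
Proportions for species 1 (n=69): 1/69=0.0145, 16/69=0.2319, 21/69=0.3043, 28/69=0.4058, 3/69=0.0435
Σ p₁ᵢp₂ᵢ = 0.001479 + 0.042600 + 0.004656 + 0.215317 + 0.007325 = 0.271377
Σp_1ᵢ² = 0.1020² + 0.1837² + 0.0153² + 0.5306² + 0.1684² = 0.010404 + 0.033746 + 0.000234 + 0.281536 + 0.028359 = 0.354279
Σp_2ᵢ² = 0.0145² + 0.2319² + 0.3043² + 0.4058² + 0.0435² = 0.000210 + 0.053778 + 0.092598 + 0.164674 + 0.001892 = 0.313152
O = 0.271377 / √(0.354279 × 0.313152) = 0.271377 / 0.3330813 = 0.8147
O = 0.8147 > 0.5 → Yes.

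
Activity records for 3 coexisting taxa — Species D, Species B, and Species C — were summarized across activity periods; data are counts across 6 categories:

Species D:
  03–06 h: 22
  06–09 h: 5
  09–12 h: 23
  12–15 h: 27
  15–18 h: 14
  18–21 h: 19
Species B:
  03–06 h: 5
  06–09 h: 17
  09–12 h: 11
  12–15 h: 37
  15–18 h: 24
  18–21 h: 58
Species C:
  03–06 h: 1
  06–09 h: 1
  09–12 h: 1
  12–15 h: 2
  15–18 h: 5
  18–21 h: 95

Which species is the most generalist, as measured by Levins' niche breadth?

Species D

Proportions for Species D (n=110): 22/110=0.2000, 5/110=0.0455, 23/110=0.2091, 27/110=0.2455, 14/110=0.1273, 19/110=0.1727
Proportions for Species B (n=152): 5/152=0.0329, 17/152=0.1118, 11/152=0.0724, 37/152=0.2434, 24/152=0.1579, 58/152=0.3816
Proportions for Species C (n=105): 1/105=0.0095, 1/105=0.0095, 1/105=0.0095, 2/105=0.0190, 5/105=0.0476, 95/105=0.9048
Σp_Dᵢ² = 0.2000² + 0.0455² + 0.2091² + 0.2455² + 0.1273² + 0.1727² = 0.040000 + 0.002070 + 0.043723 + 0.060270 + 0.016205 + 0.029825 = 0.192093
B_D = 1 / 0.192093 = 5.2058
Σp_Bᵢ² = 0.0329² + 0.1118² + 0.0724² + 0.2434² + 0.1579² + 0.3816² = 0.001082 + 0.012499 + 0.005242 + 0.059244 + 0.024932 + 0.145619 = 0.248618
B_B = 1 / 0.248618 = 4.0222
Σp_Cᵢ² = 0.0095² + 0.0095² + 0.0095² + 0.0190² + 0.0476² + 0.9048² = 0.000090 + 0.000090 + 0.000090 + 0.000361 + 0.002266 + 0.818663 = 0.821560
B_C = 1 / 0.821560 = 1.2172
Highest B → broadest niche (most generalist): Species D (B = 5.21).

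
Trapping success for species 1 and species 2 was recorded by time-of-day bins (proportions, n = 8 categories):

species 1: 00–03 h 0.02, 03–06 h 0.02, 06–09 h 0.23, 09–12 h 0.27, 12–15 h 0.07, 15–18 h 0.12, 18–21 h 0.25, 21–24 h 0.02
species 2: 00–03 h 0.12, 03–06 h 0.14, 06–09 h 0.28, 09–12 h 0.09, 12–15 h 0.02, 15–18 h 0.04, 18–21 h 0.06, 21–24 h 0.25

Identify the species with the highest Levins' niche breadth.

species 2

Σp_1ᵢ² = 0.02² + 0.02² + 0.23² + 0.27² + 0.07² + 0.12² + 0.25² + 0.02² = 0.0004 + 0.0004 + 0.0529 + 0.0729 + 0.0049 + 0.0144 + 0.0625 + 0.0004 = 0.2088
B_1 = 1 / 0.2088 = 4.7893
Σp_2ᵢ² = 0.12² + 0.14² + 0.28² + 0.09² + 0.02² + 0.04² + 0.06² + 0.25² = 0.0144 + 0.0196 + 0.0784 + 0.0081 + 0.0004 + 0.0016 + 0.0036 + 0.0625 = 0.1886
B_2 = 1 / 0.1886 = 5.3022
Highest B → broadest niche (most generalist): species 2 (B = 5.30).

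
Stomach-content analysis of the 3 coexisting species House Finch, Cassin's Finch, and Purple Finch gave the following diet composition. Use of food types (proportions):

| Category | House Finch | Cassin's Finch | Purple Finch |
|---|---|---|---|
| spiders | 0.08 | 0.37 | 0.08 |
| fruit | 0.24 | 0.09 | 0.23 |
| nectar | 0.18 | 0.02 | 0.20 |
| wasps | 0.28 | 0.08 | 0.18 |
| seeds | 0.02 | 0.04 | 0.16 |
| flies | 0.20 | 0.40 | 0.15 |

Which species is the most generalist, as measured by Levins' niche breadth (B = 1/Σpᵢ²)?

Σp_Housᵢ² = 0.08² + 0.24² + 0.18² + 0.28² + 0.02² + 0.20² = 0.0064 + 0.0576 + 0.0324 + 0.0784 + 0.0004 + 0.0400 = 0.2152
B_Hous = 1 / 0.2152 = 4.6468
Σp_Cassᵢ² = 0.37² + 0.09² + 0.02² + 0.08² + 0.04² + 0.40² = 0.1369 + 0.0081 + 0.0004 + 0.0064 + 0.0016 + 0.1600 = 0.3134
B_Cass = 1 / 0.3134 = 3.1908
Σp_Purpᵢ² = 0.08² + 0.23² + 0.20² + 0.18² + 0.16² + 0.15² = 0.0064 + 0.0529 + 0.0400 + 0.0324 + 0.0256 + 0.0225 = 0.1798
B_Purp = 1 / 0.1798 = 5.5617
Highest B → broadest niche (most generalist): Purple Finch (B = 5.56).

Purple Finch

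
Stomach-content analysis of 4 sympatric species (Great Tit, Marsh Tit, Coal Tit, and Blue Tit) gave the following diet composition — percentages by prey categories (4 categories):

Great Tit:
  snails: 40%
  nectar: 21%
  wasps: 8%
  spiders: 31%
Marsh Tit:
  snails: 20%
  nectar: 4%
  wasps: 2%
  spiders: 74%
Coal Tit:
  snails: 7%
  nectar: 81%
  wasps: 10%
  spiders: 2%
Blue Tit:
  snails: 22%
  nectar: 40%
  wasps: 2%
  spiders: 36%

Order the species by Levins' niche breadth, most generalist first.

Great Tit > Blue Tit > Marsh Tit > Coal Tit

Convert percentages to proportions (divide by 100).
Σp_Greaᵢ² = 0.40² + 0.21² + 0.08² + 0.31² = 0.1600 + 0.0441 + 0.0064 + 0.0961 = 0.3066
B_Grea = 1 / 0.3066 = 3.2616
Σp_Marsᵢ² = 0.20² + 0.04² + 0.02² + 0.74² = 0.0400 + 0.0016 + 0.0004 + 0.5476 = 0.5896
B_Mars = 1 / 0.5896 = 1.6961
Σp_Coalᵢ² = 0.07² + 0.81² + 0.10² + 0.02² = 0.0049 + 0.6561 + 0.0100 + 0.0004 = 0.6714
B_Coal = 1 / 0.6714 = 1.4894
Σp_Blueᵢ² = 0.22² + 0.40² + 0.02² + 0.36² = 0.0484 + 0.1600 + 0.0004 + 0.1296 = 0.3384
B_Blue = 1 / 0.3384 = 2.9551
Ranking by B (broadest → narrowest): Great Tit (3.26) > Blue Tit (2.96) > Marsh Tit (1.70) > Coal Tit (1.49)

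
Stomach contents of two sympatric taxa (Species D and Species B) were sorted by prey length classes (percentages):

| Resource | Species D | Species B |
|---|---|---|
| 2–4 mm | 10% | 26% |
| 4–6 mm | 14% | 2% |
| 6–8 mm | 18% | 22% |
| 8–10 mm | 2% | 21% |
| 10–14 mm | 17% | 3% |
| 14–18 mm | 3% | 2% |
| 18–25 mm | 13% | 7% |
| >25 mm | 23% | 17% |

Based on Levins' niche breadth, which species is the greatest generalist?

Convert percentages to proportions (divide by 100).
Σp_Dᵢ² = 0.10² + 0.14² + 0.18² + 0.02² + 0.17² + 0.03² + 0.13² + 0.23² = 0.0100 + 0.0196 + 0.0324 + 0.0004 + 0.0289 + 0.0009 + 0.0169 + 0.0529 = 0.1620
B_D = 1 / 0.1620 = 6.1728
Σp_Bᵢ² = 0.26² + 0.02² + 0.22² + 0.21² + 0.03² + 0.02² + 0.07² + 0.17² = 0.0676 + 0.0004 + 0.0484 + 0.0441 + 0.0009 + 0.0004 + 0.0049 + 0.0289 = 0.1956
B_B = 1 / 0.1956 = 5.1125
Highest B → broadest niche (most generalist): Species D (B = 6.17).

Species D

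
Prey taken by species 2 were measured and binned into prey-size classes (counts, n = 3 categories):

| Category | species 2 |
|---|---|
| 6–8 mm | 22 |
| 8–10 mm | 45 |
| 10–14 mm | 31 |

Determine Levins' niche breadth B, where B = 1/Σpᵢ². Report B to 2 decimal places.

Proportions for species 2 (n=98): 22/98=0.2245, 45/98=0.4592, 31/98=0.3163
Σpᵢ² = 0.2245² + 0.4592² + 0.3163² = 0.050400 + 0.210865 + 0.100046 = 0.361311
B = 1 / 0.361311 = 2.7677

2.77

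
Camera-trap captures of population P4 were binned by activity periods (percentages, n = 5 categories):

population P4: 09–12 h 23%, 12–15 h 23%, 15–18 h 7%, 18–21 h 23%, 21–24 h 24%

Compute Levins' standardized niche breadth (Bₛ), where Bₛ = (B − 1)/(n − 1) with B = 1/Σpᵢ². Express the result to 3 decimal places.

Convert percentages to proportions (divide by 100).
Σpᵢ² = 0.23² + 0.23² + 0.07² + 0.23² + 0.24² = 0.0529 + 0.0529 + 0.0049 + 0.0529 + 0.0576 = 0.2212
B = 1 / 0.2212 = 4.52080
Bₛ = (B − 1)/(n − 1) = (4.52080 − 1)/(5 − 1) = 3.52080/4 = 0.88020

0.880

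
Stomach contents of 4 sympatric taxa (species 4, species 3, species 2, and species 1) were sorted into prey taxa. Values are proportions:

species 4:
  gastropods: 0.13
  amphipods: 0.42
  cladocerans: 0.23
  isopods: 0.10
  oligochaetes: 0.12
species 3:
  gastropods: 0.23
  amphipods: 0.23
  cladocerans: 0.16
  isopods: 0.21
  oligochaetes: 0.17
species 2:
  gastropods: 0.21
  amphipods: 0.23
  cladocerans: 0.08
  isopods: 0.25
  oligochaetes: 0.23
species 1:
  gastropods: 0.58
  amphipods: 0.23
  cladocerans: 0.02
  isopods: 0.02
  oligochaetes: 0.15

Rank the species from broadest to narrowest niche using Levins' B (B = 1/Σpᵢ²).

species 3 > species 2 > species 4 > species 1

Σp_4ᵢ² = 0.13² + 0.42² + 0.23² + 0.10² + 0.12² = 0.0169 + 0.1764 + 0.0529 + 0.0100 + 0.0144 = 0.2706
B_4 = 1 / 0.2706 = 3.6955
Σp_3ᵢ² = 0.23² + 0.23² + 0.16² + 0.21² + 0.17² = 0.0529 + 0.0529 + 0.0256 + 0.0441 + 0.0289 = 0.2044
B_3 = 1 / 0.2044 = 4.8924
Σp_2ᵢ² = 0.21² + 0.23² + 0.08² + 0.25² + 0.23² = 0.0441 + 0.0529 + 0.0064 + 0.0625 + 0.0529 = 0.2188
B_2 = 1 / 0.2188 = 4.5704
Σp_1ᵢ² = 0.58² + 0.23² + 0.02² + 0.02² + 0.15² = 0.3364 + 0.0529 + 0.0004 + 0.0004 + 0.0225 = 0.4126
B_1 = 1 / 0.4126 = 2.4237
Ranking by B (broadest → narrowest): species 3 (4.89) > species 2 (4.57) > species 4 (3.70) > species 1 (2.42)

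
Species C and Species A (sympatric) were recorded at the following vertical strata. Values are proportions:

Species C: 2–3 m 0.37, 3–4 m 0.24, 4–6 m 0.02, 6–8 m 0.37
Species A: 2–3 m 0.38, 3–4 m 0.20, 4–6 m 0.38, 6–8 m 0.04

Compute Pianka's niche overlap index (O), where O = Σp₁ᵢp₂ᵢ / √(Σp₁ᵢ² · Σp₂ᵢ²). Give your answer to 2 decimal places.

Σ p₁ᵢp₂ᵢ = 0.1406 + 0.0480 + 0.0076 + 0.0148 = 0.2110
Σp_1ᵢ² = 0.37² + 0.24² + 0.02² + 0.37² = 0.1369 + 0.0576 + 0.0004 + 0.1369 = 0.3318
Σp_2ᵢ² = 0.38² + 0.20² + 0.38² + 0.04² = 0.1444 + 0.0400 + 0.1444 + 0.0016 = 0.3304
O = 0.2110 / √(0.3318 × 0.3304) = 0.2110 / 0.33110 = 0.6373

0.64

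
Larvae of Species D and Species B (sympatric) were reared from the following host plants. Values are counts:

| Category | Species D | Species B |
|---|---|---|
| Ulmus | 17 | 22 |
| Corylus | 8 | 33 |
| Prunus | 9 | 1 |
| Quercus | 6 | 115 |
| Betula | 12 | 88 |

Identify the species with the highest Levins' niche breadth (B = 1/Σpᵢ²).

Species D

Proportions for Species D (n=52): 17/52=0.3269, 8/52=0.1538, 9/52=0.1731, 6/52=0.1154, 12/52=0.2308
Proportions for Species B (n=259): 22/259=0.0849, 33/259=0.1274, 1/259=0.0039, 115/259=0.4440, 88/259=0.3398
Σp_Dᵢ² = 0.3269² + 0.1538² + 0.1731² + 0.1154² + 0.2308² = 0.106864 + 0.023654 + 0.029964 + 0.013317 + 0.053269 = 0.227068
B_D = 1 / 0.227068 = 4.4040
Σp_Bᵢ² = 0.0849² + 0.1274² + 0.0039² + 0.4440² + 0.3398² = 0.007208 + 0.016231 + 0.000015 + 0.197136 + 0.115464 = 0.336054
B_B = 1 / 0.336054 = 2.9757
Highest B → broadest niche (most generalist): Species D (B = 4.40).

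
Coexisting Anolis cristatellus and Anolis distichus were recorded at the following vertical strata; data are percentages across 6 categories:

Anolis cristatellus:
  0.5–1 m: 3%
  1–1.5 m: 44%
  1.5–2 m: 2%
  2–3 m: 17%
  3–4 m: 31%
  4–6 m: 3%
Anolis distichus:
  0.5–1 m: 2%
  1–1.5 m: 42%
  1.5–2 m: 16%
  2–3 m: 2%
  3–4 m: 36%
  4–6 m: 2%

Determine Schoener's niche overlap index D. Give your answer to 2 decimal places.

0.81

Convert percentages to proportions (divide by 100).
Σ|p₁ᵢ − p₂ᵢ| = 0.01 + 0.02 + 0.14 + 0.15 + 0.05 + 0.01 = 0.38
D = 1 − ½ × 0.38 = 1 − 0.190 = 0.8100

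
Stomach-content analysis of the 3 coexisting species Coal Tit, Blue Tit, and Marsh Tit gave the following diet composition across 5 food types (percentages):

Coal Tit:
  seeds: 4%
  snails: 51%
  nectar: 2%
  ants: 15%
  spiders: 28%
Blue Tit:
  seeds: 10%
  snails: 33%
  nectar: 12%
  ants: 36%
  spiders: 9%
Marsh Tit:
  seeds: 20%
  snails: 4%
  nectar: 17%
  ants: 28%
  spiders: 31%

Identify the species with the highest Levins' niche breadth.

Convert percentages to proportions (divide by 100).
Σp_Coalᵢ² = 0.04² + 0.51² + 0.02² + 0.15² + 0.28² = 0.0016 + 0.2601 + 0.0004 + 0.0225 + 0.0784 = 0.3630
B_Coal = 1 / 0.3630 = 2.7548
Σp_Blueᵢ² = 0.10² + 0.33² + 0.12² + 0.36² + 0.09² = 0.0100 + 0.1089 + 0.0144 + 0.1296 + 0.0081 = 0.2710
B_Blue = 1 / 0.2710 = 3.6900
Σp_Marsᵢ² = 0.20² + 0.04² + 0.17² + 0.28² + 0.31² = 0.0400 + 0.0016 + 0.0289 + 0.0784 + 0.0961 = 0.2450
B_Mars = 1 / 0.2450 = 4.0816
Highest B → broadest niche (most generalist): Marsh Tit (B = 4.08).

Marsh Tit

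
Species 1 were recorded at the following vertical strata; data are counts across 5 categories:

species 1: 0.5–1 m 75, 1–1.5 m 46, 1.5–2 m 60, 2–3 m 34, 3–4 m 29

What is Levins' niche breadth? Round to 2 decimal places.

4.46

Proportions for species 1 (n=244): 75/244=0.3074, 46/244=0.1885, 60/244=0.2459, 34/244=0.1393, 29/244=0.1189
Σpᵢ² = 0.3074² + 0.1885² + 0.2459² + 0.1393² + 0.1189² = 0.094495 + 0.035532 + 0.060467 + 0.019404 + 0.014137 = 0.224035
B = 1 / 0.224035 = 4.4636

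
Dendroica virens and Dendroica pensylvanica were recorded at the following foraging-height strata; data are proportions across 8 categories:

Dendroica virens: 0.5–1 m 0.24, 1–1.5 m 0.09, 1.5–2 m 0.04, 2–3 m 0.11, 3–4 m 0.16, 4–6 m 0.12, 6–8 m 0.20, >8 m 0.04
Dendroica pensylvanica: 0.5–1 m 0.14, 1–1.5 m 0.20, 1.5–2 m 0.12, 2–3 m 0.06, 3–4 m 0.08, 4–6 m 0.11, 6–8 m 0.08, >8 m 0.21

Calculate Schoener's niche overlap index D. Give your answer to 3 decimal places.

Σ|p₁ᵢ − p₂ᵢ| = 0.10 + 0.11 + 0.08 + 0.05 + 0.08 + 0.01 + 0.12 + 0.17 = 0.72
D = 1 − ½ × 0.72 = 1 − 0.360 = 0.64000

0.640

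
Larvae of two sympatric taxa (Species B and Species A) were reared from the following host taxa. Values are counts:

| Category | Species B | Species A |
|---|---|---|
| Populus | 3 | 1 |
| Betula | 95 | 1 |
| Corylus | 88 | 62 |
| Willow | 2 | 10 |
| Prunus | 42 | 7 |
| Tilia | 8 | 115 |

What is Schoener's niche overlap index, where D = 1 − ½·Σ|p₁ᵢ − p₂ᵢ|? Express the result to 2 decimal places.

Proportions for Species B (n=238): 3/238=0.0126, 95/238=0.3992, 88/238=0.3697, 2/238=0.0084, 42/238=0.1765, 8/238=0.0336
Proportions for Species A (n=196): 1/196=0.0051, 1/196=0.0051, 62/196=0.3163, 10/196=0.0510, 7/196=0.0357, 115/196=0.5867
Σ|p₁ᵢ − p₂ᵢ| = 0.0075 + 0.3941 + 0.0534 + 0.0426 + 0.1408 + 0.5531 = 1.1915
D = 1 − ½ × 1.1915 = 1 − 0.59575 = 0.40425

0.40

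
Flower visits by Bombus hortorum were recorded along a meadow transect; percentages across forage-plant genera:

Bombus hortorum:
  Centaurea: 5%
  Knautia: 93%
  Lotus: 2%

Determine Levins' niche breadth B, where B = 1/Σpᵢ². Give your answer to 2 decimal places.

Convert percentages to proportions (divide by 100).
Σpᵢ² = 0.05² + 0.93² + 0.02² = 0.0025 + 0.8649 + 0.0004 = 0.8678
B = 1 / 0.8678 = 1.1523

1.15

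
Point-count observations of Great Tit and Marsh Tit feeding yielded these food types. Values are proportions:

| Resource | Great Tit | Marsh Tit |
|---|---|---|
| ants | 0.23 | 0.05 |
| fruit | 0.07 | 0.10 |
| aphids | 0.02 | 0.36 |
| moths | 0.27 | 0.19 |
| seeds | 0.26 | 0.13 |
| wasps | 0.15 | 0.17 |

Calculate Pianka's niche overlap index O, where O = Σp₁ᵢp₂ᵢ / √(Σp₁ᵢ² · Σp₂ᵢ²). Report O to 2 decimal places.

0.61

Σ p₁ᵢp₂ᵢ = 0.0115 + 0.0070 + 0.0072 + 0.0513 + 0.0338 + 0.0255 = 0.1363
Σp_1ᵢ² = 0.23² + 0.07² + 0.02² + 0.27² + 0.26² + 0.15² = 0.0529 + 0.0049 + 0.0004 + 0.0729 + 0.0676 + 0.0225 = 0.2212
Σp_2ᵢ² = 0.05² + 0.10² + 0.36² + 0.19² + 0.13² + 0.17² = 0.0025 + 0.0100 + 0.1296 + 0.0361 + 0.0169 + 0.0289 = 0.2240
O = 0.1363 / √(0.2212 × 0.2240) = 0.1363 / 0.22260 = 0.6123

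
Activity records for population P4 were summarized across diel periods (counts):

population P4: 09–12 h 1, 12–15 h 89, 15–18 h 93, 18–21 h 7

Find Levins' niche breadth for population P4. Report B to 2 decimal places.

Proportions for population P4 (n=190): 1/190=0.0053, 89/190=0.4684, 93/190=0.4895, 7/190=0.0368
Σpᵢ² = 0.0053² + 0.4684² + 0.4895² + 0.0368² = 0.000028 + 0.219399 + 0.239610 + 0.001354 = 0.460391
B = 1 / 0.460391 = 2.1721

2.17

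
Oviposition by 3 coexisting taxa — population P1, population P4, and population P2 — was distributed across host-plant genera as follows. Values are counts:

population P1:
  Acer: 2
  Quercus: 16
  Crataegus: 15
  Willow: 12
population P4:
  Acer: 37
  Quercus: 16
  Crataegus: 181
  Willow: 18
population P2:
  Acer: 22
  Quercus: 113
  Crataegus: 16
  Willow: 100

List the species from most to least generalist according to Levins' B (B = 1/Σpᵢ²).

Proportions for population P1 (n=45): 2/45=0.0444, 16/45=0.3556, 15/45=0.3333, 12/45=0.2667
Proportions for population P4 (n=252): 37/252=0.1468, 16/252=0.0635, 181/252=0.7183, 18/252=0.0714
Proportions for population P2 (n=251): 22/251=0.0876, 113/251=0.4502, 16/251=0.0637, 100/251=0.3984
Σp_P1ᵢ² = 0.0444² + 0.3556² + 0.3333² + 0.2667² = 0.001971 + 0.126451 + 0.111089 + 0.071129 = 0.310640
B_P1 = 1 / 0.310640 = 3.2192
Σp_P4ᵢ² = 0.1468² + 0.0635² + 0.7183² + 0.0714² = 0.021550 + 0.004032 + 0.515955 + 0.005098 = 0.546635
B_P4 = 1 / 0.546635 = 1.8294
Σp_P2ᵢ² = 0.0876² + 0.4502² + 0.0637² + 0.3984² = 0.007674 + 0.202680 + 0.004058 + 0.158723 = 0.373135
B_P2 = 1 / 0.373135 = 2.6800
Ranking by B (broadest → narrowest): population P1 (3.22) > population P2 (2.68) > population P4 (1.83)

population P1 > population P2 > population P4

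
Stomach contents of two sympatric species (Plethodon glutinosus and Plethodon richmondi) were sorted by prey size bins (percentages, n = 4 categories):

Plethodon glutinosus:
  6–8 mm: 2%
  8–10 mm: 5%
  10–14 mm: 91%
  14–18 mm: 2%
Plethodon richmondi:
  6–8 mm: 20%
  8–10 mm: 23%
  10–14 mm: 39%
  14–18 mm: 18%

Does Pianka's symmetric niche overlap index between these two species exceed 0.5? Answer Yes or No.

Yes

Convert percentages to proportions (divide by 100).
Σ p₁ᵢp₂ᵢ = 0.0040 + 0.0115 + 0.3549 + 0.0036 = 0.3740
Σp_1ᵢ² = 0.02² + 0.05² + 0.91² + 0.02² = 0.0004 + 0.0025 + 0.8281 + 0.0004 = 0.8314
Σp_2ᵢ² = 0.20² + 0.23² + 0.39² + 0.18² = 0.0400 + 0.0529 + 0.1521 + 0.0324 = 0.2774
O = 0.3740 / √(0.8314 × 0.2774) = 0.3740 / 0.48024 = 0.7788
O = 0.7788 > 0.5 → Yes.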